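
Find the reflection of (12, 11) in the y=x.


Reflection rule for y=x: (y, x)
(12, 11) -> (11, 12)

(11, 12)


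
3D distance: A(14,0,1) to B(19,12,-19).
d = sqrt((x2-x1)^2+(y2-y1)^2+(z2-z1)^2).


dx=5, dy=12, dz=-20
d = sqrt(25+144+400) = sqrt(569) = 23.8537

23.8537


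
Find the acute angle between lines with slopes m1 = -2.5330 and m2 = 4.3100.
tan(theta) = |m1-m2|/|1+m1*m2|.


m1-m2 = -6.843
1+m1*m2 = -9.91723
tan(theta) = |-6.843/(-9.91723)| = 0.690011
theta = arctan(|-6.843/(-9.91723)|) = 34.6061 degrees (acute angle)

34.6061 degrees


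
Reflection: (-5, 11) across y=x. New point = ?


Reflection rule for y=x: (y, x)
(-5, 11) -> (11, -5)

(11, -5)


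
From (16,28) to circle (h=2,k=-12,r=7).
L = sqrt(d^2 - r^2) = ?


d = sqrt((16-2)^2 + (28+ 12)^2) = sqrt(196+1600) = 42.3792
L = sqrt(1796.0000 - 49) = sqrt(1747.0000) = 41.7971

41.7971


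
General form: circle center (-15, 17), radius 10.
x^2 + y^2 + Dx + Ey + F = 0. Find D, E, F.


(x+ 15)^2 + (y-17)^2 = 10^2
D = -2h = 30, E = -2k = -34
F = h^2+k^2-r^2 = 225+289-100 = 414

D = 30, E = -34, F = 414


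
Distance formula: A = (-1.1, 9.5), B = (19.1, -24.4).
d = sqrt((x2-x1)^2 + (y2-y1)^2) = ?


dx = 19.1 + 1.1 = 20.2
dy = -24.4 - 9.5 = -33.9
d = sqrt(408.04 + 1149.21) = sqrt(1557.25) = 39.4620

39.4620


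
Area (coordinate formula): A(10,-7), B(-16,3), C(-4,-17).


10*(3+ 17) = 200
-16*(-17+ 7) = 160
-4*(-7-3) = 40
sum = 400
Area = |400|/2 = 200.0000

200.0000 sq units


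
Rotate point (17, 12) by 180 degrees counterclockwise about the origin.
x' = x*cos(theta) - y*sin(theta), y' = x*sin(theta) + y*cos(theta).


cos(180) = -1, sin(180) = 0
x' = 17*(-1) - 12*0 = -17
y' = 17*0 + 12*(-1) = -12

(-17, -12)


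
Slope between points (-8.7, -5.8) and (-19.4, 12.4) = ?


dy = 12.4 + 5.8 = 18.2
dx = -19.4 + 8.7 = -10.7
m = 18.2/(-10.7) = -1.7009

m = -1.7009


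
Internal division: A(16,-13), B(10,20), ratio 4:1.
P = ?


Px = (4*10 + 1*16)/5 = 56/5 = 11.2000
Py = (4*20 + 1*(-13))/5 = 67/5 = 13.4000

P = (11.2000, 13.4000)


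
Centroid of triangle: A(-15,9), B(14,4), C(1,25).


Gx = (-15+14+1)/3 = 0/3 = 0
Gy = (9+4+25)/3 = 38/3 = 12.6667

G = (0, 12.6667)


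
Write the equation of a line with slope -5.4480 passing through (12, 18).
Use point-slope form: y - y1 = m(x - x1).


y - 18 = -5.4480(x - 12)
y = -5.4480x + 18 + 5.4480*12
y = -5.4480x + 83.3760

y = -5.4480x + 83.3760


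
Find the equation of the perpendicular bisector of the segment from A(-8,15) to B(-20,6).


Midpoint = (-14, 10.5)
Slope of AB = dy/dx = -9/(-12) = 0.7500
Perp slope = -dx/dy = -12/9 = -1.3333
b = My - (perp slope)*Mx = 10.5 + (-12*(-14))/(-9) = 10.5 - 18.6667 = -8.1667

y = -1.3333x - 8.1667


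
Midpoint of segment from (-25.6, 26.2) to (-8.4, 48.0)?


Mx = (-25.6 - 8.4)/2 = -34.0/2 = -17.0000
My = (26.2 + 48.0)/2 = 74.2/2 = 37.1000

(-17.0000, 37.1000)


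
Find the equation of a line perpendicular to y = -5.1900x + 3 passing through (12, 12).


Perpendicular slope = -1/m1 = -1/(-5.1900) = 0.1927
b2 = y0 - m2*x0 = 12 + 12/(-5.1900) = 12 - 2.3121 = 9.6879

y = 0.1927x + 9.6879


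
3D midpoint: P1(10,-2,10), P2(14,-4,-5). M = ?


Mx = (10+14)/2 = 12.0000
My = (-2- 4)/2 = -3.0000
Mz = (10- 5)/2 = 2.5000

M = (12.0000, -3.0000, 2.5000)


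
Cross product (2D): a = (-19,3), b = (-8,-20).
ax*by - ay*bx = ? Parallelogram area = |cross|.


cross = -19*(-20) - 3*(-8) = 380 + 24 = 404
Parallelogram area = |404| = 404

cross = 404, parallelogram area = 404


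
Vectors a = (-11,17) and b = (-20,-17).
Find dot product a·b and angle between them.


a·b = -11*(-20) + 17*(-17) = 220 - 289 = -69
|a| = sqrt(121+289) = 20.2485
|b| = sqrt(400+289) = 26.2488
cos(theta) = -69/(sqrt(410)*sqrt(689)) = -69/sqrt(282490) = -0.129822
theta = arccos(-69/sqrt(282490)) = 97.4593 degrees

a·b = -69, theta = 97.4593 deg


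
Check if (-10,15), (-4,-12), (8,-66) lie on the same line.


-10*(-12+ 66) - 4*(-66-15) + 8*(15+ 12)
= -540 + 324 + 216 = 0

Yes, collinear (determinant = 0)


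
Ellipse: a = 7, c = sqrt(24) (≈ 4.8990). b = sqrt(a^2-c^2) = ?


b^2 = 7^2 - (sqrt(24))^2 = 49 - 24 = 25
b = sqrt(25) = 5

b = 5


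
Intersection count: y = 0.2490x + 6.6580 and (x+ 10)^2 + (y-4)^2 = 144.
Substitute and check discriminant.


Substitute y = 0.2490x + 6.6580: (x+ 10)^2 + (0.2490x+6.6580-4)^2 = 144
Expand to Ax^2 + Bx + C = 0, where b-k = 2.658
A = 1+m^2 = 1.062001
B = 2(m(b-k) - h) = 2(0.2490*2.658 + 10) = 21.323684
C = h^2 + (b-k)^2 - r^2 = 100 + 7.064964 - 144 = -36.935036
disc = B^2-4AC = 454.6995 + 156.9002 = 611.5997
disc > 0

2 intersection points


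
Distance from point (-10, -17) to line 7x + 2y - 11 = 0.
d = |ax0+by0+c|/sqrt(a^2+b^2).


|7*(-10) + 2*(-17) - 11| = |-115| = 115
sqrt(49 + 4) = sqrt(53) = 7.2801
d = 115/sqrt(53) = 15.7965

15.7965


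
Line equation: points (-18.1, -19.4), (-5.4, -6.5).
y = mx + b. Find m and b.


m = (12.9)/(12.7) = 1.0157
b = y1 - m*x1 = -19.4 - (12.9*(-18.1))/(12.7) = -19.4 + 18.3850 = -1.0150

y = 1.0157x - 1.0150


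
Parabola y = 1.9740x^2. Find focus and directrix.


a = 1.9740
1/(4a) = 0.1266
Focus = (0, 0.1266)
Directrix: y = -0.1266

Focus = (0, 0.1266), Directrix: y = -0.1266


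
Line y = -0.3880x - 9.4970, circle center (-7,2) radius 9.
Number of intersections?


Substitute y = -0.3880x - 9.4970: (x+ 7)^2 + (-0.3880x- 9.4970-2)^2 = 81
Expand to Ax^2 + Bx + C = 0, where b-k = -11.497
A = 1+m^2 = 1.150544
B = 2(m(b-k) - h) = 2(-0.3880*(-11.497) + 7) = 22.921672
C = h^2 + (b-k)^2 - r^2 = 49 + 132.181009 - 81 = 100.181009
disc = B^2-4AC = 525.4030 - 461.0506 = 64.3524
disc > 0

2 intersection points


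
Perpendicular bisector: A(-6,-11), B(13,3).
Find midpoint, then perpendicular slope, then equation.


Midpoint = (3.5, -4)
Slope of AB = dy/dx = 14/19 = 0.7368
Perp slope = -dx/dy = -19/14 = -1.3571
b = My - (perp slope)*Mx = -4 + (19*3.5)/14 = -4 + 4.7500 = 0.7500

y = -1.3571x + 0.7500


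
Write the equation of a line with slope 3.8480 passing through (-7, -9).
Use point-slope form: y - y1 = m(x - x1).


y + 9 = 3.8480(x + 7)
y = 3.8480x - 9 - 3.8480*(-7)
y = 3.8480x + 17.9360

y = 3.8480x + 17.9360


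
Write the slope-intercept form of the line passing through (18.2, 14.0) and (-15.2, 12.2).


m = (-1.8)/(-33.4) = 0.0539
b = y1 - m*x1 = 14.0 - (-1.8*18.2)/(-33.4) = 14.0 - 0.9808 = 13.0192

y = 0.0539x + 13.0192


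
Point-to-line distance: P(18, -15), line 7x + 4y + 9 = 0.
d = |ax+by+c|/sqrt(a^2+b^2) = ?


|7*18 + 4*(-15) + 9| = |75| = 75
sqrt(49 + 16) = sqrt(65) = 8.0623
d = 75/sqrt(65) = 9.3026

9.3026


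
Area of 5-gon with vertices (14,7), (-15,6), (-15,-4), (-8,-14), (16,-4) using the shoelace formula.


sum(xi*y_{i+1}) = 14*6 - 15*(-4) - 15*(-14) - 8*(-4) + 16*7 = 498
sum(yi*x_{i+1}) = 7*(-15) + 6*(-15) - 4*(-8) - 14*16 - 4*14 = -443
Area = |498 + 443|/2 = 941/2 = 470.5000

470.5000 sq units


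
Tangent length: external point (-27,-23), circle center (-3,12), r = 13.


d = sqrt((-27+ 3)^2 + (-23-12)^2) = sqrt(576+1225) = 42.4382
L = sqrt(1801.0000 - 169) = sqrt(1632.0000) = 40.3980

40.3980


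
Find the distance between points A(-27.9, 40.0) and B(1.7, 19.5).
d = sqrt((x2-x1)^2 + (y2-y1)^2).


dx = 1.7 + 27.9 = 29.6
dy = 19.5 - 40.0 = -20.5
d = sqrt(876.16 + 420.25) = sqrt(1296.41) = 36.0057

36.0057


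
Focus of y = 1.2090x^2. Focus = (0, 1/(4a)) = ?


a = 1.2090
4a = 4.8360
focus = (0, 1/4.8360) = (0, 0.2068)

Focus = (0, 0.2068)


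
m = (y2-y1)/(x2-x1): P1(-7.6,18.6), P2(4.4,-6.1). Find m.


dy = -6.1 - 18.6 = -24.7
dx = 4.4 + 7.6 = 12.0
m = -24.7/12.0 = -2.0583

m = -2.0583


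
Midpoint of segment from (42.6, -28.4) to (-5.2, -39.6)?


Mx = (42.6 - 5.2)/2 = 37.4/2 = 18.7000
My = (-28.4 - 39.6)/2 = -68.0/2 = -34.0000

(18.7000, -34.0000)


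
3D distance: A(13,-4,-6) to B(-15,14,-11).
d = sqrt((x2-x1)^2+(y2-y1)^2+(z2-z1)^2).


dx=-28, dy=18, dz=-5
d = sqrt(784+324+25) = sqrt(1133) = 33.6601

33.6601


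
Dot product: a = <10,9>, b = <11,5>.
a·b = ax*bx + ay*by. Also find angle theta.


a·b = 10*11 + 9*5 = 110 + 45 = 155
|a| = sqrt(100+81) = 13.4536
|b| = sqrt(121+25) = 12.0830
cos(theta) = 155/(sqrt(181)*sqrt(146)) = 155/sqrt(26426) = 0.953490
theta = arccos(155/sqrt(26426)) = 17.5433 degrees

a·b = 155, theta = 17.5433 deg


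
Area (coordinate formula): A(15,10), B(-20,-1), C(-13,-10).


15*(-1+ 10) = 135
-20*(-10-10) = 400
-13*(10+ 1) = -143
sum = 392
Area = |392|/2 = 196.0000

196.0000 sq units


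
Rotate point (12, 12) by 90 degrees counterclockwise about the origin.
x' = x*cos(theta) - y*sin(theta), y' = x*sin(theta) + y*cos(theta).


cos(90) = 0, sin(90) = 1
x' = 12*0 - 12*1 = -12
y' = 12*1 + 12*0 = 12

(-12, 12)


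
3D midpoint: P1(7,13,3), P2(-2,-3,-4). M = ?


Mx = (7- 2)/2 = 2.5000
My = (13- 3)/2 = 5.0000
Mz = (3- 4)/2 = -0.5000

M = (2.5000, 5.0000, -0.5000)


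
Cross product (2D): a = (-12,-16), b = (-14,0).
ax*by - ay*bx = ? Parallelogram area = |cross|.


cross = -12*0 + 16*(-14) = 0 - 224 = -224
Parallelogram area = |-224| = 224

cross = -224, parallelogram area = 224


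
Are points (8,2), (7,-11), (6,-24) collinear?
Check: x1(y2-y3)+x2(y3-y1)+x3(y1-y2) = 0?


8*(-11+ 24) + 7*(-24-2) + 6*(2+ 11)
= 104 - 182 + 78 = 0

Yes, collinear (determinant = 0)


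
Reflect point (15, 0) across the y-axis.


Reflection rule for y-axis: (-x, y)
(15, 0) -> (-15, 0)

(-15, 0)


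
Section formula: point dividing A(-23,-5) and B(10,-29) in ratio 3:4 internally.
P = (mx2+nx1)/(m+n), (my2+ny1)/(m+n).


Px = (3*10 + 4*(-23))/7 = -62/7 = -8.8571
Py = (3*(-29) + 4*(-5))/7 = -107/7 = -15.2857

P = (-8.8571, -15.2857)


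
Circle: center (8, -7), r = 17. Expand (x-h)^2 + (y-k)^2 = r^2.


(x-8)^2 + (y+ 7)^2 = 17^2
D = -2h = -16, E = -2k = 14
F = h^2+k^2-r^2 = 64+49-289 = -176

x^2 + y^2 - 16x + 14y - 176 = 0


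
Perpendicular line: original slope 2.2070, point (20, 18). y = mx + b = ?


Perpendicular slope = -1/m1 = -1/2.2070 = -0.4531
b2 = y0 - m2*x0 = 18 + 20/2.2070 = 18 + 9.0621 = 27.0621

y = -0.4531x + 27.0621


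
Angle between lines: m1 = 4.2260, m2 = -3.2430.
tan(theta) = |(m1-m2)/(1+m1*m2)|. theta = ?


m1-m2 = 7.469
1+m1*m2 = -12.704918
tan(theta) = |7.469/(-12.704918)| = 0.587883
theta = arctan(|7.469/(-12.704918)|) = 30.4505 degrees (acute angle)

30.4505 degrees


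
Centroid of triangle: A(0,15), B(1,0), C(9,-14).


Gx = (0+1+9)/3 = 10/3 = 3.3333
Gy = (15+0- 14)/3 = 1/3 = 0.3333

G = (3.3333, 0.3333)


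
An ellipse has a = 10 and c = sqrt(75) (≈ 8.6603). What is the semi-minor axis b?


b^2 = 10^2 - (sqrt(75))^2 = 100 - 75 = 25
b = sqrt(25) = 5

b = 5


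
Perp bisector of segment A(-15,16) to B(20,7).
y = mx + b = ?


Midpoint = (2.5, 11.5)
Slope of AB = dy/dx = -9/35 = -0.2571
Perp slope = -dx/dy = 35/9 = 3.8889
b = My - (perp slope)*Mx = 11.5 + (35*2.5)/(-9) = 11.5 - 9.7222 = 1.7778

y = 3.8889x + 1.7778


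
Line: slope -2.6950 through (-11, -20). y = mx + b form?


y + 20 = -2.6950(x + 11)
y = -2.6950x - 20 + 2.6950*(-11)
y = -2.6950x - 49.6450

y = -2.6950x - 49.6450


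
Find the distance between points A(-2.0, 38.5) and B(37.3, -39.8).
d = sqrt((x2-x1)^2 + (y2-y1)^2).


dx = 37.3 + 2.0 = 39.3
dy = -39.8 - 38.5 = -78.3
d = sqrt(1544.49 + 6130.89) = sqrt(7675.38) = 87.6092

87.6092


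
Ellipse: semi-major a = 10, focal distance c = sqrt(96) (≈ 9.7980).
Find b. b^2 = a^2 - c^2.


b^2 = 10^2 - (sqrt(96))^2 = 100 - 96 = 4
b = sqrt(4) = 2

b = 2


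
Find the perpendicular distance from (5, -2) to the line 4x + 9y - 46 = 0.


|4*5 + 9*(-2) - 46| = |-44| = 44
sqrt(16 + 81) = sqrt(97) = 9.8489
d = 44/sqrt(97) = 4.4675

4.4675


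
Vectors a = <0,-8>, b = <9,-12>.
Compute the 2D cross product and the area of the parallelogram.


cross = 0*(-12) + 8*9 = 0 + 72 = 72
Parallelogram area = |72| = 72

cross = 72, parallelogram area = 72


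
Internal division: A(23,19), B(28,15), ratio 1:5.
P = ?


Px = (1*28 + 5*23)/6 = 143/6 = 23.8333
Py = (1*15 + 5*19)/6 = 110/6 = 18.3333

P = (23.8333, 18.3333)


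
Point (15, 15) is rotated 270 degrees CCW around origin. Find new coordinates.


cos(270) = 0, sin(270) = -1
x' = 15*0 - 15*(-1) = 15
y' = 15*(-1) + 15*0 = -15

(15, -15)


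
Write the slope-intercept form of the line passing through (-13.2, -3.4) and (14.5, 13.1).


m = (16.5)/(27.7) = 0.5957
b = y1 - m*x1 = -3.4 - (16.5*(-13.2))/(27.7) = -3.4 + 7.8628 = 4.4628

y = 0.5957x + 4.4628


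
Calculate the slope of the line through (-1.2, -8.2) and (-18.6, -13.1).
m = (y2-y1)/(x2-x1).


dy = -13.1 + 8.2 = -4.9
dx = -18.6 + 1.2 = -17.4
m = -4.9/(-17.4) = 0.2816

m = 0.2816


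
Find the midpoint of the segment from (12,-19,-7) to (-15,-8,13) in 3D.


Mx = (12- 15)/2 = -1.5000
My = (-19- 8)/2 = -13.5000
Mz = (-7+13)/2 = 3.0000

M = (-1.5000, -13.5000, 3.0000)


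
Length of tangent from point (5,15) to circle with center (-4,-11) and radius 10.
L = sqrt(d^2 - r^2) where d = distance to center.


d = sqrt((5+ 4)^2 + (15+ 11)^2) = sqrt(81+676) = 27.5136
L = sqrt(757.0000 - 100) = sqrt(657.0000) = 25.6320

25.6320


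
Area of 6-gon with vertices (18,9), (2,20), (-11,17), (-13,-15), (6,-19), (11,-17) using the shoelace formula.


sum(xi*y_{i+1}) = 18*20 + 2*17 - 11*(-15) - 13*(-19) + 6*(-17) + 11*9 = 803
sum(yi*x_{i+1}) = 9*2 + 20*(-11) + 17*(-13) - 15*6 - 19*11 - 17*18 = -1028
Area = |803 + 1028|/2 = 1831/2 = 915.5000

915.5000 sq units


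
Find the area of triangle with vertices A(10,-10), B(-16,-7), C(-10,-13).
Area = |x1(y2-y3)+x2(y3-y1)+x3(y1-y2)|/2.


10*(-7+ 13) = 60
-16*(-13+ 10) = 48
-10*(-10+ 7) = 30
sum = 138
Area = |138|/2 = 69.0000

69.0000 sq units


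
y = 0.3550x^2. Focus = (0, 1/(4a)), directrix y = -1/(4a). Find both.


a = 0.3550
1/(4a) = 0.7042
Focus = (0, 0.7042)
Directrix: y = -0.7042

Focus = (0, 0.7042), Directrix: y = -0.7042


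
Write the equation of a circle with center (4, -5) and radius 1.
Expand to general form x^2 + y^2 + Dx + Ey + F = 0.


(x-4)^2 + (y+ 5)^2 = 1^2
D = -2h = -8, E = -2k = 10
F = h^2+k^2-r^2 = 16+25-1 = 40

x^2 + y^2 - 8x + 10y + 40 = 0


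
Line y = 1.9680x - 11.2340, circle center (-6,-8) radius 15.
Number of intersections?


Substitute y = 1.9680x - 11.2340: (x+ 6)^2 + (1.9680x- 11.2340+ 8)^2 = 225
Expand to Ax^2 + Bx + C = 0, where b-k = -3.234
A = 1+m^2 = 4.873024
B = 2(m(b-k) - h) = 2(1.9680*(-3.234) + 6) = -0.729024
C = h^2 + (b-k)^2 - r^2 = 36 + 10.458756 - 225 = -178.541244
disc = B^2-4AC = 0.5315 + 3480.1431 = 3480.6746
disc > 0

2 intersection points


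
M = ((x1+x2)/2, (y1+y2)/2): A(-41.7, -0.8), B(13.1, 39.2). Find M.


Mx = (-41.7 + 13.1)/2 = -28.6/2 = -14.3000
My = (-0.8 + 39.2)/2 = 38.4/2 = 19.2000

(-14.3000, 19.2000)


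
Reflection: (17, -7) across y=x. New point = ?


Reflection rule for y=x: (y, x)
(17, -7) -> (-7, 17)

(-7, 17)


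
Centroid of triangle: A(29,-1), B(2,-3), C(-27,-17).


Gx = (29+2- 27)/3 = 4/3 = 1.3333
Gy = (-1- 3- 17)/3 = -21/3 = -7.0000

G = (1.3333, -7.0000)


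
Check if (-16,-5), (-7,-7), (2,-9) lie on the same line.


-16*(-7+ 9) - 7*(-9+ 5) + 2*(-5+ 7)
= -32 + 28 + 4 = 0

Yes, collinear (determinant = 0)


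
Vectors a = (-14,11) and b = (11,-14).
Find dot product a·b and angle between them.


a·b = -14*11 + 11*(-14) = -154 - 154 = -308
|a| = sqrt(196+121) = 17.8045
|b| = sqrt(121+196) = 17.8045
cos(theta) = -308/(sqrt(317)*sqrt(317)) = -308/sqrt(100489) = -0.971609
theta = arccos(-308/sqrt(100489)) = 166.3145 degrees

a·b = -308, theta = 166.3145 deg


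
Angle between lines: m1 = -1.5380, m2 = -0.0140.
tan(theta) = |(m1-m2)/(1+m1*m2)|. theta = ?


m1-m2 = -1.524
1+m1*m2 = 1.021532
tan(theta) = |-1.524/1.021532| = 1.491877
theta = arctan(|-1.524/1.021532|) = 56.1662 degrees (acute angle)

56.1662 degrees


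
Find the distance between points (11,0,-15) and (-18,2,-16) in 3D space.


dx=-29, dy=2, dz=-1
d = sqrt(841+4+1) = sqrt(846) = 29.0861

29.0861


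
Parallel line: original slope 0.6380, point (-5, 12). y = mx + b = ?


Parallel lines have equal slopes.
m2 = 0.6380
b2 = 12 - 0.6380*(-5) = 15.1900

y = 0.6380x + 15.1900


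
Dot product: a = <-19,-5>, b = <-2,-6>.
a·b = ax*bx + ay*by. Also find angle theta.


a·b = -19*(-2) - 5*(-6) = 38 + 30 = 68
|a| = sqrt(361+25) = 19.6469
|b| = sqrt(4+36) = 6.3246
cos(theta) = 68/(sqrt(386)*sqrt(40)) = 68/sqrt(15440) = 0.547249
theta = arccos(68/sqrt(15440)) = 56.8215 degrees

a·b = 68, theta = 56.8215 deg


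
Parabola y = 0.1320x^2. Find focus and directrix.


a = 0.1320
1/(4a) = 1.8939
Focus = (0, 1.8939)
Directrix: y = -1.8939

Focus = (0, 1.8939), Directrix: y = -1.8939


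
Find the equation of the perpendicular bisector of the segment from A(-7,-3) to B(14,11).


Midpoint = (3.5, 4)
Slope of AB = dy/dx = 14/21 = 0.6667
Perp slope = -dx/dy = -21/14 = -1.5000
b = My - (perp slope)*Mx = 4 + (21*3.5)/14 = 4 + 5.2500 = 9.2500

y = -1.5000x + 9.2500


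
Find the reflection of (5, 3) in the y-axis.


Reflection rule for y-axis: (-x, y)
(5, 3) -> (-5, 3)

(-5, 3)


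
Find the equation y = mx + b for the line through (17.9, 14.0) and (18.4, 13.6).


m = (-0.4)/(0.5) = -0.8000
b = y1 - m*x1 = 14.0 - (-0.4*17.9)/(0.5) = 14.0 + 14.3200 = 28.3200

y = -0.8000x + 28.3200


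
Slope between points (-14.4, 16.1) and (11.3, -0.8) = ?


dy = -0.8 - 16.1 = -16.9
dx = 11.3 + 14.4 = 25.7
m = -16.9/25.7 = -0.6576

m = -0.6576


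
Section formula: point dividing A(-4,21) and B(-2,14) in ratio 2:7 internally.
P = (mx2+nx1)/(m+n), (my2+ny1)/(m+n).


Px = (2*(-2) + 7*(-4))/9 = -32/9 = -3.5556
Py = (2*14 + 7*21)/9 = 175/9 = 19.4444

P = (-3.5556, 19.4444)


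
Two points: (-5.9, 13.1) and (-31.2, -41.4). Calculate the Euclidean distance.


dx = -31.2 + 5.9 = -25.3
dy = -41.4 - 13.1 = -54.5
d = sqrt(640.09 + 2970.25) = sqrt(3610.34) = 60.0861

60.0861


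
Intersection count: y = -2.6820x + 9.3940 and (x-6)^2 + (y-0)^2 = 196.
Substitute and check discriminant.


Substitute y = -2.6820x + 9.3940: (x-6)^2 + (-2.6820x+9.3940-0)^2 = 196
Expand to Ax^2 + Bx + C = 0, where b-k = 9.394
A = 1+m^2 = 8.193124
B = 2(m(b-k) - h) = 2(-2.6820*9.394 - 6) = -62.389416
C = h^2 + (b-k)^2 - r^2 = 36 + 88.247236 - 196 = -71.752764
disc = B^2-4AC = 3892.4392 + 2351.5172 = 6243.9564
disc > 0

2 intersection points


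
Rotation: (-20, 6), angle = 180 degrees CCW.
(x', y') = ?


cos(180) = -1, sin(180) = 0
x' = -20*(-1) - 6*0 = 20
y' = -20*0 + 6*(-1) = -6

(20, -6)


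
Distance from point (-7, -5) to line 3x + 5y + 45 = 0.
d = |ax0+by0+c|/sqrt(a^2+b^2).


|3*(-7) + 5*(-5) + 45| = |-1| = 1
sqrt(9 + 25) = sqrt(34) = 5.8310
d = 1/sqrt(34) = 0.1715

0.1715


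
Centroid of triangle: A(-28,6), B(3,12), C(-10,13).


Gx = (-28+3- 10)/3 = -35/3 = -11.6667
Gy = (6+12+13)/3 = 31/3 = 10.3333

G = (-11.6667, 10.3333)


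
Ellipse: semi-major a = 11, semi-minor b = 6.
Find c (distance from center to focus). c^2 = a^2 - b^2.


c^2 = 11^2 - 6^2 = 121 - 36 = 85
c = sqrt(85) = 9.2195

c = 9.2195


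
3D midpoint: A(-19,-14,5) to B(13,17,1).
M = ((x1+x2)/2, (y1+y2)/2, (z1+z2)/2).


Mx = (-19+13)/2 = -3.0000
My = (-14+17)/2 = 1.5000
Mz = (5+1)/2 = 3.0000

M = (-3.0000, 1.5000, 3.0000)


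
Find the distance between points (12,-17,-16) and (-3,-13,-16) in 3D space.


dx=-15, dy=4, dz=0
d = sqrt(225+16+0) = sqrt(241) = 15.5242

15.5242


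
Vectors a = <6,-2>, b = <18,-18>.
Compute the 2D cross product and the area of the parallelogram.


cross = 6*(-18) + 2*18 = -108 + 36 = -72
Parallelogram area = |-72| = 72

cross = -72, parallelogram area = 72


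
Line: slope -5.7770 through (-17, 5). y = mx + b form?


y - 5 = -5.7770(x + 17)
y = -5.7770x + 5 + 5.7770*(-17)
y = -5.7770x - 93.2090

y = -5.7770x - 93.2090


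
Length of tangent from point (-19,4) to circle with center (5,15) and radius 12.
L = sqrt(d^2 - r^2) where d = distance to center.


d = sqrt((-19-5)^2 + (4-15)^2) = sqrt(576+121) = 26.4008
L = sqrt(697.0000 - 144) = sqrt(553.0000) = 23.5160

23.5160


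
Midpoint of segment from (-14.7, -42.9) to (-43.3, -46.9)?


Mx = (-14.7 - 43.3)/2 = -58.0/2 = -29.0000
My = (-42.9 - 46.9)/2 = -89.8/2 = -44.9000

(-29.0000, -44.9000)


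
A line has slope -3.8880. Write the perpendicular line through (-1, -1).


Perpendicular slope = -1/m1 = -1/(-3.8880) = 0.2572
b2 = y0 - m2*x0 = -1 - 1/(-3.8880) = -1 + 0.2572 = -0.7428

y = 0.2572x - 0.7428


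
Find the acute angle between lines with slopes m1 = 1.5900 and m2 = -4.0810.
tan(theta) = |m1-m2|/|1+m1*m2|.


m1-m2 = 5.671
1+m1*m2 = -5.48879
tan(theta) = |5.671/(-5.48879)| = 1.033197
theta = arctan(|5.671/(-5.48879)|) = 45.9354 degrees (acute angle)

45.9354 degrees


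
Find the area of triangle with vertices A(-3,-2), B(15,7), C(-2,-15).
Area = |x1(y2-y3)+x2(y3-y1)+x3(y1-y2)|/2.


-3*(7+ 15) = -66
15*(-15+ 2) = -195
-2*(-2-7) = 18
sum = -243
Area = |-243|/2 = 121.5000

121.5000 sq units


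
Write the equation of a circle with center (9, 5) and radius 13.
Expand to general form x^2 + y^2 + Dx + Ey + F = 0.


(x-9)^2 + (y-5)^2 = 13^2
D = -2h = -18, E = -2k = -10
F = h^2+k^2-r^2 = 81+25-169 = -63

x^2 + y^2 - 18x - 10y - 63 = 0


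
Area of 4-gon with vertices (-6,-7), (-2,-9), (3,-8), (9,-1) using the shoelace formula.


sum(xi*y_{i+1}) = -6*(-9) - 2*(-8) + 3*(-1) + 9*(-7) = 4
sum(yi*x_{i+1}) = -7*(-2) - 9*3 - 8*9 - 1*(-6) = -79
Area = |4 + 79|/2 = 83/2 = 41.5000

41.5000 sq units


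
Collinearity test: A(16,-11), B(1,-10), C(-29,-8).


16*(-10+ 8) + 1*(-8+ 11) - 29*(-11+ 10)
= -32 + 3 + 29 = 0

Yes, collinear (determinant = 0)


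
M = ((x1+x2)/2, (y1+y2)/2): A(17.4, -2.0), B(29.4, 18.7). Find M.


Mx = (17.4 + 29.4)/2 = 46.8/2 = 23.4000
My = (-2.0 + 18.7)/2 = 16.7/2 = 8.3500

(23.4000, 8.3500)


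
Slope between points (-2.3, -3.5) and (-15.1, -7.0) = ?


dy = -7.0 + 3.5 = -3.5
dx = -15.1 + 2.3 = -12.8
m = -3.5/(-12.8) = 0.2734

m = 0.2734


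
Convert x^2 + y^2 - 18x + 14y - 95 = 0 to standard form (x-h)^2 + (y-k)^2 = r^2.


h = -D/2 = 18/2 = 9
k = -E/2 = -14/2 = -7
r^2 = h^2 + k^2 - F = 81 + 49 + 95 = 225
r = 15

Center (9, -7), radius = 15


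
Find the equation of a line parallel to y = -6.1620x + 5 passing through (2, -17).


Parallel lines have equal slopes.
m2 = -6.1620
b2 = -17 + 6.1620*2 = -4.6760

y = -6.1620x - 4.6760


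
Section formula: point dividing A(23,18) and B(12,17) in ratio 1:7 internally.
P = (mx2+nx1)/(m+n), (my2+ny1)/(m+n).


Px = (1*12 + 7*23)/8 = 173/8 = 21.6250
Py = (1*17 + 7*18)/8 = 143/8 = 17.8750

P = (21.6250, 17.8750)


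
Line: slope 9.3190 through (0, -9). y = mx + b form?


y + 9 = 9.3190(x - 0)
y = 9.3190x - 9 - 9.3190*0
y = 9.3190x - 9.0000

y = 9.3190x - 9.0000


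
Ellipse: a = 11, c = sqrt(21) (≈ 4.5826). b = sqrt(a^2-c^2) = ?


b^2 = 11^2 - (sqrt(21))^2 = 121 - 21 = 100
b = sqrt(100) = 10

b = 10


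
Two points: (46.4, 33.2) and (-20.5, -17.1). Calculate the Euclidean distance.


dx = -20.5 - 46.4 = -66.9
dy = -17.1 - 33.2 = -50.3
d = sqrt(4475.61 + 2530.09) = sqrt(7005.7) = 83.7001

83.7001


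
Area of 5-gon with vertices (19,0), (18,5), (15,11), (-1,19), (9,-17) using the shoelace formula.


sum(xi*y_{i+1}) = 19*5 + 18*11 + 15*19 - 1*(-17) + 9*0 = 595
sum(yi*x_{i+1}) = 0*18 + 5*15 + 11*(-1) + 19*9 - 17*19 = -88
Area = |595 + 88|/2 = 683/2 = 341.5000

341.5000 sq units


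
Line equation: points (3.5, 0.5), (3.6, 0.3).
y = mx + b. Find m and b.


m = (-0.2)/(0.1) = -2.0000
b = y1 - m*x1 = 0.5 - (-0.2*3.5)/(0.1) = 0.5 + 7.0000 = 7.5000

y = -2.0000x + 7.5000


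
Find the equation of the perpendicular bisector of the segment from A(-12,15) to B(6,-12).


Midpoint = (-3, 1.5)
Slope of AB = dy/dx = -27/18 = -1.5000
Perp slope = -dx/dy = 18/27 = 0.6667
b = My - (perp slope)*Mx = 1.5 + (18*(-3))/(-27) = 1.5 + 2.0000 = 3.5000

y = 0.6667x + 3.5000


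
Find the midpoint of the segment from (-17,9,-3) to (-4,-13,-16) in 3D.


Mx = (-17- 4)/2 = -10.5000
My = (9- 13)/2 = -2.0000
Mz = (-3- 16)/2 = -9.5000

M = (-10.5000, -2.0000, -9.5000)


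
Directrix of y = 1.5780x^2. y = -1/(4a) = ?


a = 1.5780
1/(4a) = 0.1584
directrix: y = -0.1584 = -0.1584

y = -0.1584


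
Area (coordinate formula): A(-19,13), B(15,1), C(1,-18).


-19*(1+ 18) = -361
15*(-18-13) = -465
1*(13-1) = 12
sum = -814
Area = |-814|/2 = 407.0000

407.0000 sq units


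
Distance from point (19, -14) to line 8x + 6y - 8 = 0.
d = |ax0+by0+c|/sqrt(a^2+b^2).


|8*19 + 6*(-14) - 8| = |60| = 60
sqrt(64 + 36) = sqrt(100) = 10.0000
d = 60/sqrt(100) = 6.0000

6.0000


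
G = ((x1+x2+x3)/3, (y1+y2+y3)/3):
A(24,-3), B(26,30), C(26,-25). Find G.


Gx = (24+26+26)/3 = 76/3 = 25.3333
Gy = (-3+30- 25)/3 = 2/3 = 0.6667

G = (25.3333, 0.6667)


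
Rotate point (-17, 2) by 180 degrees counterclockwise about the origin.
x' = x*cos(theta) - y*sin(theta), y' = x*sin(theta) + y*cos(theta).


cos(180) = -1, sin(180) = 0
x' = -17*(-1) - 2*0 = 17
y' = -17*0 + 2*(-1) = -2

(17, -2)


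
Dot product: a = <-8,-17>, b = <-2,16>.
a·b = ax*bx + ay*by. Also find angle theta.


a·b = -8*(-2) - 17*16 = 16 - 272 = -256
|a| = sqrt(64+289) = 18.7883
|b| = sqrt(4+256) = 16.1245
cos(theta) = -256/(sqrt(353)*sqrt(260)) = -256/sqrt(91780) = -0.845018
theta = arccos(-256/sqrt(91780)) = 147.6739 degrees

a·b = -256, theta = 147.6739 deg


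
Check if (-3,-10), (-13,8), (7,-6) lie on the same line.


-3*(8+ 6) - 13*(-6+ 10) + 7*(-10-8)
= -42 - 52 - 126 = -220

No, not collinear (determinant = -220)


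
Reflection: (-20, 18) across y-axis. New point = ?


Reflection rule for y-axis: (-x, y)
(-20, 18) -> (20, 18)

(20, 18)


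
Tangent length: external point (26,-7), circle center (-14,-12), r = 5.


d = sqrt((26+ 14)^2 + (-7+ 12)^2) = sqrt(1600+25) = 40.3113
L = sqrt(1625.0000 - 25) = sqrt(1600.0000) = 40.0000

40.0000


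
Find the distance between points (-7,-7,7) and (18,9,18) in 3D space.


dx=25, dy=16, dz=11
d = sqrt(625+256+121) = sqrt(1002) = 31.6544

31.6544


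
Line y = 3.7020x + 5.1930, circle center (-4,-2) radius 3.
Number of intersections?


Substitute y = 3.7020x + 5.1930: (x+ 4)^2 + (3.7020x+5.1930+ 2)^2 = 9
Expand to Ax^2 + Bx + C = 0, where b-k = 7.193
A = 1+m^2 = 14.704804
B = 2(m(b-k) - h) = 2(3.7020*7.193 + 4) = 61.256972
C = h^2 + (b-k)^2 - r^2 = 16 + 51.739249 - 9 = 58.739249
disc = B^2-4AC = 3752.4166 - 3454.9966 = 297.4200
disc > 0

2 intersection points


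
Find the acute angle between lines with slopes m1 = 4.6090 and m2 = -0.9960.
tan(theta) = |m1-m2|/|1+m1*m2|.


m1-m2 = 5.605
1+m1*m2 = -3.590564
tan(theta) = |5.605/(-3.590564)| = 1.561036
theta = arctan(|5.605/(-3.590564)|) = 57.3564 degrees (acute angle)

57.3564 degrees


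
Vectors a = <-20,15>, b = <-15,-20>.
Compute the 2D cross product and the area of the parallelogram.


cross = -20*(-20) - 15*(-15) = 400 + 225 = 625
Parallelogram area = |625| = 625

cross = 625, parallelogram area = 625


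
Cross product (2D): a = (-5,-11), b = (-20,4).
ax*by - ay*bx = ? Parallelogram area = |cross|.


cross = -5*4 + 11*(-20) = -20 - 220 = -240
Parallelogram area = |-240| = 240

cross = -240, parallelogram area = 240


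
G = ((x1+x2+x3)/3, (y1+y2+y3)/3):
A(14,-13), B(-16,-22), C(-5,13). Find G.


Gx = (14- 16- 5)/3 = -7/3 = -2.3333
Gy = (-13- 22+13)/3 = -22/3 = -7.3333

G = (-2.3333, -7.3333)


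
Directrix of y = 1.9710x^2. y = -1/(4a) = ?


a = 1.9710
1/(4a) = 0.1268
directrix: y = -0.1268 = -0.1268

y = -0.1268


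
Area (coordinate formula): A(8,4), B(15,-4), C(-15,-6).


8*(-4+ 6) = 16
15*(-6-4) = -150
-15*(4+ 4) = -120
sum = -254
Area = |-254|/2 = 127.0000

127.0000 sq units


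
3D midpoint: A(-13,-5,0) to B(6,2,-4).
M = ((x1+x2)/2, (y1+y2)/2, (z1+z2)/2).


Mx = (-13+6)/2 = -3.5000
My = (-5+2)/2 = -1.5000
Mz = (0- 4)/2 = -2.0000

M = (-3.5000, -1.5000, -2.0000)


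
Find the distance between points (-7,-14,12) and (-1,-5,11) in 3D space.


dx=6, dy=9, dz=-1
d = sqrt(36+81+1) = sqrt(118) = 10.8628

10.8628


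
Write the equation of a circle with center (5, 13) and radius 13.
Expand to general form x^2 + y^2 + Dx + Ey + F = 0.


(x-5)^2 + (y-13)^2 = 13^2
D = -2h = -10, E = -2k = -26
F = h^2+k^2-r^2 = 25+169-169 = 25

x^2 + y^2 - 10x - 26y + 25 = 0


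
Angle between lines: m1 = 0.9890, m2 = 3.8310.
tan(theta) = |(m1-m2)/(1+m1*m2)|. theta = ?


m1-m2 = -2.842
1+m1*m2 = 4.788859
tan(theta) = |-2.842/4.788859| = 0.593461
theta = arctan(|-2.842/4.788859|) = 30.6875 degrees (acute angle)

30.6875 degrees


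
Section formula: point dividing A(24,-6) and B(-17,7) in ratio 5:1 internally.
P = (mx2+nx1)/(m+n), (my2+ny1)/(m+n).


Px = (5*(-17) + 1*24)/6 = -61/6 = -10.1667
Py = (5*7 + 1*(-6))/6 = 29/6 = 4.8333

P = (-10.1667, 4.8333)


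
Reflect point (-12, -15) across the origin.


Reflection rule for origin: (-x, -y)
(-12, -15) -> (12, 15)

(12, 15)


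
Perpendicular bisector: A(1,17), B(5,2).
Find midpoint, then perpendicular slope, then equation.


Midpoint = (3, 9.5)
Slope of AB = dy/dx = -15/4 = -3.7500
Perp slope = -dx/dy = 4/15 = 0.2667
b = My - (perp slope)*Mx = 9.5 + (4*3)/(-15) = 9.5 - 0.8000 = 8.7000

y = 0.2667x + 8.7000


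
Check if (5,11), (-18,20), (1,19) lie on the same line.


5*(20-19) - 18*(19-11) + 1*(11-20)
= 5 - 144 - 9 = -148

No, not collinear (determinant = -148)


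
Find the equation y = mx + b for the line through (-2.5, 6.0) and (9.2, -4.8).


m = (-10.8)/(11.7) = -0.9231
b = y1 - m*x1 = 6.0 - (-10.8*(-2.5))/(11.7) = 6.0 - 2.3077 = 3.6923

y = -0.9231x + 3.6923


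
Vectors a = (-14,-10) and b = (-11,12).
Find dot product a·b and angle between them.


a·b = -14*(-11) - 10*12 = 154 - 120 = 34
|a| = sqrt(196+100) = 17.2047
|b| = sqrt(121+144) = 16.2788
cos(theta) = 34/(sqrt(296)*sqrt(265)) = 34/sqrt(78440) = 0.121398
theta = arccos(34/sqrt(78440)) = 83.0272 degrees

a·b = 34, theta = 83.0272 deg


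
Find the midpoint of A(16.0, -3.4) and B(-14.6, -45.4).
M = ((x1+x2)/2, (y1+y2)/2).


Mx = (16.0 - 14.6)/2 = 1.4/2 = 0.7000
My = (-3.4 - 45.4)/2 = -48.8/2 = -24.4000

(0.7000, -24.4000)


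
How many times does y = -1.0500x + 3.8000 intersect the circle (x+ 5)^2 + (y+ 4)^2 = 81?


Substitute y = -1.0500x + 3.8000: (x+ 5)^2 + (-1.0500x+3.8000+ 4)^2 = 81
Expand to Ax^2 + Bx + C = 0, where b-k = 7.8
A = 1+m^2 = 2.1025
B = 2(m(b-k) - h) = 2(-1.0500*7.8 + 5) = -6.38
C = h^2 + (b-k)^2 - r^2 = 25 + 60.84 - 81 = 4.84
disc = B^2-4AC = 40.7044 - 40.7044 = 0
disc = 0

1 intersection point (tangent)


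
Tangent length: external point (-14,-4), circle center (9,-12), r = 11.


d = sqrt((-14-9)^2 + (-4+ 12)^2) = sqrt(529+64) = 24.3516
L = sqrt(593.0000 - 121) = sqrt(472.0000) = 21.7256

21.7256


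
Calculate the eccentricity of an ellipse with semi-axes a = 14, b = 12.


c = sqrt(196-144) = sqrt(52) = 7.2111
e = c/a = sqrt(52)/14 = 0.5151

e = 0.5151


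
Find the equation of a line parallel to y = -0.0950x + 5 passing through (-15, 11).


Parallel lines have equal slopes.
m2 = -0.0950
b2 = 11 + 0.0950*(-15) = 9.5750

y = -0.0950x + 9.5750


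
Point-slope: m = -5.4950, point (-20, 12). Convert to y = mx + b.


y - 12 = -5.4950(x + 20)
y = -5.4950x + 12 + 5.4950*(-20)
y = -5.4950x - 97.9000

y = -5.4950x - 97.9000


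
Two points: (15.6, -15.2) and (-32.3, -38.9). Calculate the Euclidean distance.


dx = -32.3 - 15.6 = -47.9
dy = -38.9 + 15.2 = -23.7
d = sqrt(2294.41 + 561.69) = sqrt(2856.1) = 53.4425

53.4425


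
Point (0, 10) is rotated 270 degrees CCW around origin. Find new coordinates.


cos(270) = 0, sin(270) = -1
x' = 0*0 - 10*(-1) = 10
y' = 0*(-1) + 10*0 = 0

(10, 0)


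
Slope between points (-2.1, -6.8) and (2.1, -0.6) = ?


dy = -0.6 + 6.8 = 6.2
dx = 2.1 + 2.1 = 4.2
m = 6.2/4.2 = 1.4762

m = 1.4762


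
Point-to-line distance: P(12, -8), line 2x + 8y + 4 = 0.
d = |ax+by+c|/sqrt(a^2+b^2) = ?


|2*12 + 8*(-8) + 4| = |-36| = 36
sqrt(4 + 64) = sqrt(68) = 8.2462
d = 36/sqrt(68) = 4.3656

4.3656


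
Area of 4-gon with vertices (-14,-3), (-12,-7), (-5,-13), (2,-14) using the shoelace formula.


sum(xi*y_{i+1}) = -14*(-7) - 12*(-13) - 5*(-14) + 2*(-3) = 318
sum(yi*x_{i+1}) = -3*(-12) - 7*(-5) - 13*2 - 14*(-14) = 241
Area = |318 - 241|/2 = 77/2 = 38.5000

38.5000 sq units


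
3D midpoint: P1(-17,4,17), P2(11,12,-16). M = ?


Mx = (-17+11)/2 = -3.0000
My = (4+12)/2 = 8.0000
Mz = (17- 16)/2 = 0.5000

M = (-3.0000, 8.0000, 0.5000)


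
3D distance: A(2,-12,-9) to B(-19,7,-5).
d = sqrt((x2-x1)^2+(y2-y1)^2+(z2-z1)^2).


dx=-21, dy=19, dz=4
d = sqrt(441+361+16) = sqrt(818) = 28.6007

28.6007


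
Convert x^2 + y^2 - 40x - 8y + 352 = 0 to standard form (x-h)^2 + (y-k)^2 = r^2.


h = -D/2 = 40/2 = 20
k = -E/2 = 8/2 = 4
r^2 = h^2 + k^2 - F = 400 + 16 - 352 = 64
r = 8

Center (20, 4), radius = 8


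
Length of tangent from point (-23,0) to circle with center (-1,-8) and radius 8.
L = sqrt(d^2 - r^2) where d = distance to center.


d = sqrt((-23+ 1)^2 + (0+ 8)^2) = sqrt(484+64) = 23.4094
L = sqrt(548.0000 - 64) = sqrt(484.0000) = 22.0000

22.0000


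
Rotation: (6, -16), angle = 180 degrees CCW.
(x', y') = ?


cos(180) = -1, sin(180) = 0
x' = 6*(-1) + 16*0 = -6
y' = 6*0 - 16*(-1) = 16

(-6, 16)


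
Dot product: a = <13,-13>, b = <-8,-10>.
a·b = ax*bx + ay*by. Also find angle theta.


a·b = 13*(-8) - 13*(-10) = -104 + 130 = 26
|a| = sqrt(169+169) = 18.3848
|b| = sqrt(64+100) = 12.8062
cos(theta) = 26/(sqrt(338)*sqrt(164)) = 26/sqrt(55432) = 0.110432
theta = arccos(26/sqrt(55432)) = 83.6598 degrees

a·b = 26, theta = 83.6598 deg


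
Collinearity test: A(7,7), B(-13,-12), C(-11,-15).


7*(-12+ 15) - 13*(-15-7) - 11*(7+ 12)
= 21 + 286 - 209 = 98

No, not collinear (determinant = 98)


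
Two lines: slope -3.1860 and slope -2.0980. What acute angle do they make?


m1-m2 = -1.088
1+m1*m2 = 7.684228
tan(theta) = |-1.088/7.684228| = 0.141589
theta = arctan(|-1.088/7.684228|) = 8.0589 degrees (acute angle)

8.0589 degrees


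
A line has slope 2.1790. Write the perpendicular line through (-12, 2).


Perpendicular slope = -1/m1 = -1/2.1790 = -0.4589
b2 = y0 - m2*x0 = 2 - 12/2.1790 = 2 - 5.5071 = -3.5071

y = -0.4589x - 3.5071


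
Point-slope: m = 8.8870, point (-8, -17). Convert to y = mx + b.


y + 17 = 8.8870(x + 8)
y = 8.8870x - 17 - 8.8870*(-8)
y = 8.8870x + 54.0960

y = 8.8870x + 54.0960


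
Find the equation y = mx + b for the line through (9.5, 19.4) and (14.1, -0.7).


m = (-20.1)/(4.6) = -4.3696
b = y1 - m*x1 = 19.4 - (-20.1*9.5)/(4.6) = 19.4 + 41.5109 = 60.9109

y = -4.3696x + 60.9109


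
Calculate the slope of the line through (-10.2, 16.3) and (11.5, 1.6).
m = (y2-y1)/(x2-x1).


dy = 1.6 - 16.3 = -14.7
dx = 11.5 + 10.2 = 21.7
m = -14.7/21.7 = -0.6774

m = -0.6774


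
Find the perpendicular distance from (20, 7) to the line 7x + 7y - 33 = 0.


|7*20 + 7*7 - 33| = |156| = 156
sqrt(49 + 49) = sqrt(98) = 9.8995
d = 156/sqrt(98) = 15.7584

15.7584


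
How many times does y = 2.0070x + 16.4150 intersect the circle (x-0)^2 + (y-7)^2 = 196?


Substitute y = 2.0070x + 16.4150: (x-0)^2 + (2.0070x+16.4150-7)^2 = 196
Expand to Ax^2 + Bx + C = 0, where b-k = 9.415
A = 1+m^2 = 5.028049
B = 2(m(b-k) - h) = 2(2.0070*9.415 - 0) = 37.79181
C = h^2 + (b-k)^2 - r^2 = 0 + 88.642225 - 196 = -107.357775
disc = B^2-4AC = 1428.2209 + 2159.2006 = 3587.4215
disc > 0

2 intersection points


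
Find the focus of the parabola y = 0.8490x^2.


a = 0.8490
4a = 3.3960
focus = (0, 1/3.3960) = (0, 0.2945)

Focus = (0, 0.2945)


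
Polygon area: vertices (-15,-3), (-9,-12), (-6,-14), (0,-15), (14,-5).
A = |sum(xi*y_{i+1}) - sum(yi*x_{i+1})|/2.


sum(xi*y_{i+1}) = -15*(-12) - 9*(-14) - 6*(-15) + 0*(-5) + 14*(-3) = 354
sum(yi*x_{i+1}) = -3*(-9) - 12*(-6) - 14*0 - 15*14 - 5*(-15) = -36
Area = |354 + 36|/2 = 390/2 = 195.0000

195.0000 sq units


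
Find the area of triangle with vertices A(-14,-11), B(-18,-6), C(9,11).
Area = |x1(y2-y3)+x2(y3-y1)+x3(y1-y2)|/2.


-14*(-6-11) = 238
-18*(11+ 11) = -396
9*(-11+ 6) = -45
sum = -203
Area = |-203|/2 = 101.5000

101.5000 sq units


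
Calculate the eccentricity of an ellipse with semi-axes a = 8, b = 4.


c = sqrt(64-16) = sqrt(48) = 6.9282
e = c/a = sqrt(48)/8 = 0.8660

e = 0.8660


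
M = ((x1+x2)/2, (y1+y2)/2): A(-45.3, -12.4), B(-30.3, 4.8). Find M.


Mx = (-45.3 - 30.3)/2 = -75.6/2 = -37.8000
My = (-12.4 + 4.8)/2 = -7.6/2 = -3.8000

(-37.8000, -3.8000)


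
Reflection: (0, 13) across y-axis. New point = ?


Reflection rule for y-axis: (-x, y)
(0, 13) -> (0, 13)

(0, 13)


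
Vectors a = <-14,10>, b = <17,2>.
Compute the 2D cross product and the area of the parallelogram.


cross = -14*2 - 10*17 = -28 - 170 = -198
Parallelogram area = |-198| = 198

cross = -198, parallelogram area = 198


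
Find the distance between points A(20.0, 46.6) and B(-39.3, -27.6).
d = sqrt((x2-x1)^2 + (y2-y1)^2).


dx = -39.3 - 20.0 = -59.3
dy = -27.6 - 46.6 = -74.2
d = sqrt(3516.49 + 5505.64) = sqrt(9022.13) = 94.9849

94.9849


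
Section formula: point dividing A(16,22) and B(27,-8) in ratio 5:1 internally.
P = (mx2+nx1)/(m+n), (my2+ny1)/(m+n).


Px = (5*27 + 1*16)/6 = 151/6 = 25.1667
Py = (5*(-8) + 1*22)/6 = -18/6 = -3.0000

P = (25.1667, -3.0000)


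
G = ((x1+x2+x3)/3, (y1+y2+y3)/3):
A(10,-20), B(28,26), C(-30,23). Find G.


Gx = (10+28- 30)/3 = 8/3 = 2.6667
Gy = (-20+26+23)/3 = 29/3 = 9.6667

G = (2.6667, 9.6667)


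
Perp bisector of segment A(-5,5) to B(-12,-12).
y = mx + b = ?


Midpoint = (-8.5, -3.5)
Slope of AB = dy/dx = -17/(-7) = 2.4286
Perp slope = -dx/dy = -7/17 = -0.4118
b = My - (perp slope)*Mx = -3.5 + (-7*(-8.5))/(-17) = -3.5 - 3.5000 = -7.0000

y = -0.4118x - 7.0000


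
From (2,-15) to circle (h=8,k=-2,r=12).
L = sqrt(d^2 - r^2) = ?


d = sqrt((2-8)^2 + (-15+ 2)^2) = sqrt(36+169) = 14.3178
L = sqrt(205.0000 - 144) = sqrt(61.0000) = 7.8102

7.8102


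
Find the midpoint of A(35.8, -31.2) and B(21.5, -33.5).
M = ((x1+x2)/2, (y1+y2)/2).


Mx = (35.8 + 21.5)/2 = 57.3/2 = 28.6500
My = (-31.2 - 33.5)/2 = -64.7/2 = -32.3500

(28.6500, -32.3500)


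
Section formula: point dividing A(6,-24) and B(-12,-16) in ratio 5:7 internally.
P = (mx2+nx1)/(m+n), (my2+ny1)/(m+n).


Px = (5*(-12) + 7*6)/12 = -18/12 = -1.5000
Py = (5*(-16) + 7*(-24))/12 = -248/12 = -20.6667

P = (-1.5000, -20.6667)


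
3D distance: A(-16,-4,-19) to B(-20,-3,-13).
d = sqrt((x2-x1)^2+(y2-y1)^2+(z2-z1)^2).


dx=-4, dy=1, dz=6
d = sqrt(16+1+36) = sqrt(53) = 7.2801

7.2801


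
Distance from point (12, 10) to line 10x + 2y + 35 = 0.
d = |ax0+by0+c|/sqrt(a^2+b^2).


|10*12 + 2*10 + 35| = |175| = 175
sqrt(100 + 4) = sqrt(104) = 10.1980
d = 175/sqrt(104) = 17.1602

17.1602


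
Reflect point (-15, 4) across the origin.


Reflection rule for origin: (-x, -y)
(-15, 4) -> (15, -4)

(15, -4)


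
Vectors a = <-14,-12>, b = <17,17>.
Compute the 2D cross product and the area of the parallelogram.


cross = -14*17 + 12*17 = -238 + 204 = -34
Parallelogram area = |-34| = 34

cross = -34, parallelogram area = 34


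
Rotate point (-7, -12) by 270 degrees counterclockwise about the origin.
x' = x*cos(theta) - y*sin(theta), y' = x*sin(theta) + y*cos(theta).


cos(270) = 0, sin(270) = -1
x' = -7*0 + 12*(-1) = -12
y' = -7*(-1) - 12*0 = 7

(-12, 7)


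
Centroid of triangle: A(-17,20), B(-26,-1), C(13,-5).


Gx = (-17- 26+13)/3 = -30/3 = -10.0000
Gy = (20- 1- 5)/3 = 14/3 = 4.6667

G = (-10.0000, 4.6667)


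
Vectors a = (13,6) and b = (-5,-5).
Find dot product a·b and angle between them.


a·b = 13*(-5) + 6*(-5) = -65 - 30 = -95
|a| = sqrt(169+36) = 14.3178
|b| = sqrt(25+25) = 7.0711
cos(theta) = -95/(sqrt(205)*sqrt(50)) = -95/sqrt(10250) = -0.938343
theta = arccos(-95/sqrt(10250)) = 159.7751 degrees

a·b = -95, theta = 159.7751 deg
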